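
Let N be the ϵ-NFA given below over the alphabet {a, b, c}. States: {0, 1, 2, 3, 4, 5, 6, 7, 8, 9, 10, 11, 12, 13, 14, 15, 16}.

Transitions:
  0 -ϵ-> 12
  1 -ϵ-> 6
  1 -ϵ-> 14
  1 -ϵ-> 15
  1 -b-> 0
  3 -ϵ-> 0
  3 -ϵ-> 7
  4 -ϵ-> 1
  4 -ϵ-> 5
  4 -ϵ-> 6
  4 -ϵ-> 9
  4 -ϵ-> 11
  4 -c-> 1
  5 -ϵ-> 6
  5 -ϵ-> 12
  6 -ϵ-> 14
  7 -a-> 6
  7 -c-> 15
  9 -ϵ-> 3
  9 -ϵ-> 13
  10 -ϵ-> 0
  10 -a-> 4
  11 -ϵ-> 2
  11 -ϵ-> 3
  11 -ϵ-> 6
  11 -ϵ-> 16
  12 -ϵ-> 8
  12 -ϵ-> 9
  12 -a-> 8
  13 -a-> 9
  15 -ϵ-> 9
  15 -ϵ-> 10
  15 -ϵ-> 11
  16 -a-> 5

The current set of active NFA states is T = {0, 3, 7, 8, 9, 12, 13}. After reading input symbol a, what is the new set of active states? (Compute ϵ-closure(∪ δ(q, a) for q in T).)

7 on a → {6}.
12 on a → {8}.
13 on a → {9}.
No a-transition from 0, 3, 8, 9.
Union after reading a: {6, 8, 9}.
Now take the ϵ-closure:
From 6 via ϵ: add 14.
From 9 via ϵ: add 3, 13.
From 3 via ϵ: add 0, 7.
From 0 via ϵ: add 12.
No new states can be added; the closed set is {0, 3, 6, 7, 8, 9, 12, 13, 14}.

{0, 3, 6, 7, 8, 9, 12, 13, 14}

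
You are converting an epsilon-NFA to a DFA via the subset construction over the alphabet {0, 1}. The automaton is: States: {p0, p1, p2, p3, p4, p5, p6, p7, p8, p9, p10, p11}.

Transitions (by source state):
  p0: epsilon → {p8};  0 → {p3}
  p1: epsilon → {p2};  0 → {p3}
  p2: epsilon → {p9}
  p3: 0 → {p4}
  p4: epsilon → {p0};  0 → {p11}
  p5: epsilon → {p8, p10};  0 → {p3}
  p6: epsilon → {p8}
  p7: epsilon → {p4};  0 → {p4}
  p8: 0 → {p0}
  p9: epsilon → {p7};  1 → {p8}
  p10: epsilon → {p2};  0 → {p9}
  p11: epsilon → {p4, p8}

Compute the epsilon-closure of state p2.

{p0, p2, p4, p7, p8, p9}

Start with {p2}.
From p2 via epsilon: add p9.
From p9 via epsilon: add p7.
From p7 via epsilon: add p4.
From p4 via epsilon: add p0.
From p0 via epsilon: add p8.
No new states can be added; the closed set is {p0, p2, p4, p7, p8, p9}.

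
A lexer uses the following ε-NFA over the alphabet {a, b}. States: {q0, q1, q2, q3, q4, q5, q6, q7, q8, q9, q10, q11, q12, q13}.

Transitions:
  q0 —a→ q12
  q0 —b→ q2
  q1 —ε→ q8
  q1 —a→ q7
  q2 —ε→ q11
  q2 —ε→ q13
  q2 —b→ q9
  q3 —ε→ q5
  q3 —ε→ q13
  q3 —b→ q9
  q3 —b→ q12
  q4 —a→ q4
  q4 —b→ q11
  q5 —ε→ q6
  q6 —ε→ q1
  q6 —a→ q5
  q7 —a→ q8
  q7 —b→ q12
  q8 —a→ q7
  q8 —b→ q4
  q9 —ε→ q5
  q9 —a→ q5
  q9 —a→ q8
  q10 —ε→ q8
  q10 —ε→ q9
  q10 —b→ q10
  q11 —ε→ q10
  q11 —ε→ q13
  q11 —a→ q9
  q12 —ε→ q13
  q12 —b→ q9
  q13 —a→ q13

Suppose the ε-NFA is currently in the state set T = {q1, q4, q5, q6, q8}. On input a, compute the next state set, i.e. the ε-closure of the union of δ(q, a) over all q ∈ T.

{q1, q4, q5, q6, q7, q8}

q1 on a → {q7}.
q4 on a → {q4}.
q6 on a → {q5}.
q8 on a → {q7}.
No a-transition from q5.
Union after reading a: {q4, q5, q7}.
Now take the ε-closure:
From q5 via ε: add q6.
From q6 via ε: add q1.
From q1 via ε: add q8.
No new states can be added; the closed set is {q1, q4, q5, q6, q7, q8}.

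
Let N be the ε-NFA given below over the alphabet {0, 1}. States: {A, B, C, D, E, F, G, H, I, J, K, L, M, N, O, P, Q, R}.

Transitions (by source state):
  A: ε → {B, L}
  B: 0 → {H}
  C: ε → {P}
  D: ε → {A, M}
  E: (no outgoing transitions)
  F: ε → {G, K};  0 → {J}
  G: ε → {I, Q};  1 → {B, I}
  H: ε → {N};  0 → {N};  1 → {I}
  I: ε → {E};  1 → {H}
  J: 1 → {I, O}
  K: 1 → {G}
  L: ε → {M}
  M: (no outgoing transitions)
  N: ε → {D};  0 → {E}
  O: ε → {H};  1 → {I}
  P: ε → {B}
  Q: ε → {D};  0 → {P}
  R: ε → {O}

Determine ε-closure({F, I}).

{A, B, D, E, F, G, I, K, L, M, Q}

Start with {F, I}.
From F via ε: add G, K.
From I via ε: add E.
From G via ε: add Q.
From Q via ε: add D.
From D via ε: add A, M.
From A via ε: add B, L.
No new states can be added; the closed set is {A, B, D, E, F, G, I, K, L, M, Q}.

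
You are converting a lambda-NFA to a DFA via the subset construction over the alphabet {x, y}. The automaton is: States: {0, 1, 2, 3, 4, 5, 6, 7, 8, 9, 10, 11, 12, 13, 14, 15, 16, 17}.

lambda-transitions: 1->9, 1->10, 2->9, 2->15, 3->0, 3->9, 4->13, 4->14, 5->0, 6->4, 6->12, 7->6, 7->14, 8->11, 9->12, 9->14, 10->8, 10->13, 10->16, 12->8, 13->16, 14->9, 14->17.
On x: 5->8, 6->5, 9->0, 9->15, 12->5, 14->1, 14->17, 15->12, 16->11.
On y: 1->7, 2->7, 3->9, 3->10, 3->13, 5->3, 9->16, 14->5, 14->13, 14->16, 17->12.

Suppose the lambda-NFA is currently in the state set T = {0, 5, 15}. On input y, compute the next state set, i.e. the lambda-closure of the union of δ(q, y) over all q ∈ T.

{0, 3, 8, 9, 11, 12, 14, 17}

5 on y → {3}.
No y-transition from 0, 15.
Union after reading y: {3}.
Now take the lambda-closure:
From 3 via lambda: add 0, 9.
From 9 via lambda: add 12, 14.
From 12 via lambda: add 8.
From 14 via lambda: add 17.
From 8 via lambda: add 11.
No new states can be added; the closed set is {0, 3, 8, 9, 11, 12, 14, 17}.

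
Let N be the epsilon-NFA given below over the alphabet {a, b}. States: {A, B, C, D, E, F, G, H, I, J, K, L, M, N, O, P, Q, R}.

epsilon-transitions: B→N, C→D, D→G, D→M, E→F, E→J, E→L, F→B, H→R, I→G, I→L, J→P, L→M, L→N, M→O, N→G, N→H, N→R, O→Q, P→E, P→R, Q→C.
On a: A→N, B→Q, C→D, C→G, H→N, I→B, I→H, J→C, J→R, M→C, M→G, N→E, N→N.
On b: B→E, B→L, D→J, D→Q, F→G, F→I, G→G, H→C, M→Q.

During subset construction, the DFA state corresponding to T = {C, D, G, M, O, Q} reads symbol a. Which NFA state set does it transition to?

C on a → {D, G}.
M on a → {C, G}.
No a-transition from D, G, O, Q.
Union after reading a: {C, D, G}.
Now take the epsilon-closure:
From D via epsilon: add M.
From M via epsilon: add O.
From O via epsilon: add Q.
No new states can be added; the closed set is {C, D, G, M, O, Q}.

{C, D, G, M, O, Q}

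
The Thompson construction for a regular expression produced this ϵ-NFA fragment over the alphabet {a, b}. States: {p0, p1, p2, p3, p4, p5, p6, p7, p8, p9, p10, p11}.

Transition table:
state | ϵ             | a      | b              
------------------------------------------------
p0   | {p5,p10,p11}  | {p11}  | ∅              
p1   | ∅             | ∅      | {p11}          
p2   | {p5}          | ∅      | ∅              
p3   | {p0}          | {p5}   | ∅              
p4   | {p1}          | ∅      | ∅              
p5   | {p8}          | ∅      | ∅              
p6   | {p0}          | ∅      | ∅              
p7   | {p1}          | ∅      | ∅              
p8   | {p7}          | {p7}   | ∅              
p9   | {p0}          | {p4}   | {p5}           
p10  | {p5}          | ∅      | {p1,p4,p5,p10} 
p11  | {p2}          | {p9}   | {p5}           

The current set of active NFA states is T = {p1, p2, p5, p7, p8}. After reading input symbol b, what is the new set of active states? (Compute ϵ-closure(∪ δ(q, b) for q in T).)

{p1, p2, p5, p7, p8, p11}

p1 on b → {p11}.
No b-transition from p2, p5, p7, p8.
Union after reading b: {p11}.
Now take the ϵ-closure:
From p11 via ϵ: add p2.
From p2 via ϵ: add p5.
From p5 via ϵ: add p8.
From p8 via ϵ: add p7.
From p7 via ϵ: add p1.
No new states can be added; the closed set is {p1, p2, p5, p7, p8, p11}.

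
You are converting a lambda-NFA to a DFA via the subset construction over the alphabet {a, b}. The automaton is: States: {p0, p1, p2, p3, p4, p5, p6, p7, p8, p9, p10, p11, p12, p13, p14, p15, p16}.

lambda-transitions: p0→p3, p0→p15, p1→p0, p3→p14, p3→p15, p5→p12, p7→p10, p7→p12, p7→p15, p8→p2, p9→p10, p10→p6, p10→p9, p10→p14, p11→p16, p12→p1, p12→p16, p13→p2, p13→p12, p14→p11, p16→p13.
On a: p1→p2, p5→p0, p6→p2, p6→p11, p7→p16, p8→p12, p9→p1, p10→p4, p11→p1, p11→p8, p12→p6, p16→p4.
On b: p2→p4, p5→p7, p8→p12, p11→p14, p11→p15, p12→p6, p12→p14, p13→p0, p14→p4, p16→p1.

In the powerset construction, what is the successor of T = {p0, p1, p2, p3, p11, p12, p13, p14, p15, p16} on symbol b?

p2 on b → {p4}.
p11 on b → {p14, p15}.
p12 on b → {p6, p14}.
p13 on b → {p0}.
p14 on b → {p4}.
p16 on b → {p1}.
No b-transition from p0, p1, p3, p15.
Union after reading b: {p0, p1, p4, p6, p14, p15}.
Now take the lambda-closure:
From p0 via lambda: add p3.
From p14 via lambda: add p11.
From p11 via lambda: add p16.
From p16 via lambda: add p13.
From p13 via lambda: add p2, p12.
No new states can be added; the closed set is {p0, p1, p2, p3, p4, p6, p11, p12, p13, p14, p15, p16}.

{p0, p1, p2, p3, p4, p6, p11, p12, p13, p14, p15, p16}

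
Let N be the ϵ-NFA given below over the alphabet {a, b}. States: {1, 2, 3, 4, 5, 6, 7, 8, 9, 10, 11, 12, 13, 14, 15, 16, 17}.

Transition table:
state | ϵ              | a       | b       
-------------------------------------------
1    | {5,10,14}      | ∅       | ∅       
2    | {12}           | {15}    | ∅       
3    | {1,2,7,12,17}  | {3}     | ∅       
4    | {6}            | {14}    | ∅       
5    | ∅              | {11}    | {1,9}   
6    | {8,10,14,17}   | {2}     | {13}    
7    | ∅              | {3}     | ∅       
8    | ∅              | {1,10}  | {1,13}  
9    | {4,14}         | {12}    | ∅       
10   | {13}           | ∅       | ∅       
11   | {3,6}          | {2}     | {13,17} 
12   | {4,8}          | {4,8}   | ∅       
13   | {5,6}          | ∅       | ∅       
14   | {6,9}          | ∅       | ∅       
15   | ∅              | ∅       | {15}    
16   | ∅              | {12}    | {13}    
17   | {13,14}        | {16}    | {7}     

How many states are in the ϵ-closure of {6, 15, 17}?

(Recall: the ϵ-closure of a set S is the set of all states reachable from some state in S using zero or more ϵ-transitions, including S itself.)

10

Start with {6, 15, 17}.
From 6 via ϵ: add 8, 10, 14.
From 17 via ϵ: add 13.
From 13 via ϵ: add 5.
From 14 via ϵ: add 9.
From 9 via ϵ: add 4.
ϵ-closure = {4, 5, 6, 8, 9, 10, 13, 14, 15, 17}, which has 10 states.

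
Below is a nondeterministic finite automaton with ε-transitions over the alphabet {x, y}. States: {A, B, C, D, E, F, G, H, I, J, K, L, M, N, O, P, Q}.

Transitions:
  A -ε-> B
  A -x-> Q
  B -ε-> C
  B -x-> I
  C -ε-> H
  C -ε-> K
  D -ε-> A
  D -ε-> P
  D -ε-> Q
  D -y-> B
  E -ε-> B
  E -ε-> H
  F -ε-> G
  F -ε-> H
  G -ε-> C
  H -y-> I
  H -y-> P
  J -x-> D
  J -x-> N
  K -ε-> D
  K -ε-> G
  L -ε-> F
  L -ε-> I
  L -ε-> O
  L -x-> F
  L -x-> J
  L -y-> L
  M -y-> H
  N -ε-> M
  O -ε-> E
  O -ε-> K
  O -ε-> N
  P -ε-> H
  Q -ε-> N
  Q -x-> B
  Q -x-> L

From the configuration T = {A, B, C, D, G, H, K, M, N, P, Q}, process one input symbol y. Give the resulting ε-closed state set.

D on y → {B}.
H on y → {I, P}.
M on y → {H}.
No y-transition from A, B, C, G, K, N, P, Q.
Union after reading y: {B, H, I, P}.
Now take the ε-closure:
From B via ε: add C.
From C via ε: add K.
From K via ε: add D, G.
From D via ε: add A, Q.
From Q via ε: add N.
From N via ε: add M.
No new states can be added; the closed set is {A, B, C, D, G, H, I, K, M, N, P, Q}.

{A, B, C, D, G, H, I, K, M, N, P, Q}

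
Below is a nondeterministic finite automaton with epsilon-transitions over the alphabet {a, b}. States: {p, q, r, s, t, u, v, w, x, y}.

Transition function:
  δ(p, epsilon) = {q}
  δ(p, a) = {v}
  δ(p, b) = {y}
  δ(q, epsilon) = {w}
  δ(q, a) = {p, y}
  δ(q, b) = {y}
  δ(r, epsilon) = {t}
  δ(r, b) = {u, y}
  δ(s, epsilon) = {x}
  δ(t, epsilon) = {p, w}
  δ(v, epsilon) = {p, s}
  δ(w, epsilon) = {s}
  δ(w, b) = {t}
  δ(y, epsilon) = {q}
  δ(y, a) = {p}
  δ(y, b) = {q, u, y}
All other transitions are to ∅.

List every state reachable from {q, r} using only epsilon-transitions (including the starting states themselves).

Start with {q, r}.
From q via epsilon: add w.
From r via epsilon: add t.
From t via epsilon: add p.
From w via epsilon: add s.
From s via epsilon: add x.
No new states can be added; the closed set is {p, q, r, s, t, w, x}.

{p, q, r, s, t, w, x}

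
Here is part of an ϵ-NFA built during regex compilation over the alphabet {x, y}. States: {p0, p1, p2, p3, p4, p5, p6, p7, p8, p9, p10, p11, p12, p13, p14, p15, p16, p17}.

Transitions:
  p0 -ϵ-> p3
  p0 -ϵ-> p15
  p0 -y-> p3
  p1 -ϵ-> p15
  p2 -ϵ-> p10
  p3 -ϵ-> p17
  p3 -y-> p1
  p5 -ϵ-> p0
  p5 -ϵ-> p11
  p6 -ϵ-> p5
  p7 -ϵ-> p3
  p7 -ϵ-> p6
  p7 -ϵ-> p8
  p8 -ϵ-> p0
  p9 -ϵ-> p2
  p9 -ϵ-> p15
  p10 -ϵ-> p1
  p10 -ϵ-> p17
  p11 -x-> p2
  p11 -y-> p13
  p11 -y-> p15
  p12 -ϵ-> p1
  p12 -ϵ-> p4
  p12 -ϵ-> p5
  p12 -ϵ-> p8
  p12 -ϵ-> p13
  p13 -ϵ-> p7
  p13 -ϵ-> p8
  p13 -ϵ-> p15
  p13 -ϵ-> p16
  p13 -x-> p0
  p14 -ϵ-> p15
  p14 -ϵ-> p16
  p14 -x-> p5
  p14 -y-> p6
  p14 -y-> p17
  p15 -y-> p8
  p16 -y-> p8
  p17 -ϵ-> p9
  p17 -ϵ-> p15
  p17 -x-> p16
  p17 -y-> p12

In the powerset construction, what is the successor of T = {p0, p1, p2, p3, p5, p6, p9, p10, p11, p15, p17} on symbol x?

p11 on x → {p2}.
p17 on x → {p16}.
No x-transition from p0, p1, p2, p3, p5, p6, p9, p10, p15.
Union after reading x: {p2, p16}.
Now take the ϵ-closure:
From p2 via ϵ: add p10.
From p10 via ϵ: add p1, p17.
From p1 via ϵ: add p15.
From p17 via ϵ: add p9.
No new states can be added; the closed set is {p1, p2, p9, p10, p15, p16, p17}.

{p1, p2, p9, p10, p15, p16, p17}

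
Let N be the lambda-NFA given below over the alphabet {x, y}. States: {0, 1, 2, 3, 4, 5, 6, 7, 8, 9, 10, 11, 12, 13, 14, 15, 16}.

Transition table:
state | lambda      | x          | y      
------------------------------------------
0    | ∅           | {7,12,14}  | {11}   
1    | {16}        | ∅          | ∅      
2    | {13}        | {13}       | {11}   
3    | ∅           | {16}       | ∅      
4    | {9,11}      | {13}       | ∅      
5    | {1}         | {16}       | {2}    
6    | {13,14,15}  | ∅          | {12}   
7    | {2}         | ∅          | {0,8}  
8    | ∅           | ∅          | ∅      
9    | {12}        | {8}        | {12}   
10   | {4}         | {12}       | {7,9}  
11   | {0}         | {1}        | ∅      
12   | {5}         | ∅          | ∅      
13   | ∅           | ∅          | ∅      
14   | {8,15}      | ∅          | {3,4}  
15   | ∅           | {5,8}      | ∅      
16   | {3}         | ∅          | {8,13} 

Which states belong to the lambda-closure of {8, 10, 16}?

{0, 1, 3, 4, 5, 8, 9, 10, 11, 12, 16}

Start with {8, 10, 16}.
From 10 via lambda: add 4.
From 16 via lambda: add 3.
From 4 via lambda: add 9, 11.
From 9 via lambda: add 12.
From 11 via lambda: add 0.
From 12 via lambda: add 5.
From 5 via lambda: add 1.
No new states can be added; the closed set is {0, 1, 3, 4, 5, 8, 9, 10, 11, 12, 16}.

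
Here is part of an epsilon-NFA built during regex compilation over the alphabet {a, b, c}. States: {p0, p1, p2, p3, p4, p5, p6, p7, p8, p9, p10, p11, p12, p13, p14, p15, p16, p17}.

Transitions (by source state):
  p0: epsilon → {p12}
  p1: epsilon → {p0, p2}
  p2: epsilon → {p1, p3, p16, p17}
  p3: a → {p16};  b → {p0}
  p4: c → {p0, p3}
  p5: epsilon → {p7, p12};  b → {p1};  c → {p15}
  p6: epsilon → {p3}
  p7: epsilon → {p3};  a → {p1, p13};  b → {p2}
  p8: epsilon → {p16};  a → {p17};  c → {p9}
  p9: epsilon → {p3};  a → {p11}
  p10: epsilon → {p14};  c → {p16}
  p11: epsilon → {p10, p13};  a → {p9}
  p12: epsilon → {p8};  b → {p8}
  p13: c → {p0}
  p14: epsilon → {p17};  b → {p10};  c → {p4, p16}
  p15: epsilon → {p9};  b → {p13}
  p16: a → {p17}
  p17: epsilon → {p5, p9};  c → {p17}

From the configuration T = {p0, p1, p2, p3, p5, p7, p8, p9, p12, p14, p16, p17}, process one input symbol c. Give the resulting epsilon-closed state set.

p5 on c → {p15}.
p8 on c → {p9}.
p14 on c → {p4, p16}.
p17 on c → {p17}.
No c-transition from p0, p1, p2, p3, p7, p9, p12, p16.
Union after reading c: {p4, p9, p15, p16, p17}.
Now take the epsilon-closure:
From p9 via epsilon: add p3.
From p17 via epsilon: add p5.
From p5 via epsilon: add p7, p12.
From p12 via epsilon: add p8.
No new states can be added; the closed set is {p3, p4, p5, p7, p8, p9, p12, p15, p16, p17}.

{p3, p4, p5, p7, p8, p9, p12, p15, p16, p17}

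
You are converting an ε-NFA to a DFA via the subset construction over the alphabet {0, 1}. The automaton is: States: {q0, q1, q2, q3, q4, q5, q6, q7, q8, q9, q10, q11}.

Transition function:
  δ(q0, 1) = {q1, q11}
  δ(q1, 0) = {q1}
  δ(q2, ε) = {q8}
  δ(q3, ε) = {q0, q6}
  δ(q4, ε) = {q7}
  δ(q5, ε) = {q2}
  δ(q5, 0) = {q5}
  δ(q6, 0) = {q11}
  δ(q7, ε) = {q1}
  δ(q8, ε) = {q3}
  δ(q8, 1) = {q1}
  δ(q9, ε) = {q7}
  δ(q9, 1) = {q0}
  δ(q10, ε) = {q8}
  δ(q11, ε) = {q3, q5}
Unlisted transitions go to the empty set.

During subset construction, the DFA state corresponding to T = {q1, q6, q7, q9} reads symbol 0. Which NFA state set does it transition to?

q1 on 0 → {q1}.
q6 on 0 → {q11}.
No 0-transition from q7, q9.
Union after reading 0: {q1, q11}.
Now take the ε-closure:
From q11 via ε: add q3, q5.
From q3 via ε: add q0, q6.
From q5 via ε: add q2.
From q2 via ε: add q8.
No new states can be added; the closed set is {q0, q1, q2, q3, q5, q6, q8, q11}.

{q0, q1, q2, q3, q5, q6, q8, q11}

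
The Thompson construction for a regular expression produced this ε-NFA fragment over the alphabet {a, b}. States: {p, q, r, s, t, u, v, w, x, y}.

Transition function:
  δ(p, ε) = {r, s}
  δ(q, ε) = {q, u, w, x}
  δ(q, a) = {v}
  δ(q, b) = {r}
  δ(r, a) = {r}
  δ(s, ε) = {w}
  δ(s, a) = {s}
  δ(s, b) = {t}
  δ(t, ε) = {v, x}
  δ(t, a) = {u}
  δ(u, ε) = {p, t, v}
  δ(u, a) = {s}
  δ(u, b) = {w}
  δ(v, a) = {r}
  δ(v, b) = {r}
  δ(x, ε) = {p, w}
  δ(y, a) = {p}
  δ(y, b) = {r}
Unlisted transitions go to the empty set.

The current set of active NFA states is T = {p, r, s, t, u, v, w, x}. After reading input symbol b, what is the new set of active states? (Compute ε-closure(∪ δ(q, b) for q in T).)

s on b → {t}.
u on b → {w}.
v on b → {r}.
No b-transition from p, r, t, w, x.
Union after reading b: {r, t, w}.
Now take the ε-closure:
From t via ε: add v, x.
From x via ε: add p.
From p via ε: add s.
No new states can be added; the closed set is {p, r, s, t, v, w, x}.

{p, r, s, t, v, w, x}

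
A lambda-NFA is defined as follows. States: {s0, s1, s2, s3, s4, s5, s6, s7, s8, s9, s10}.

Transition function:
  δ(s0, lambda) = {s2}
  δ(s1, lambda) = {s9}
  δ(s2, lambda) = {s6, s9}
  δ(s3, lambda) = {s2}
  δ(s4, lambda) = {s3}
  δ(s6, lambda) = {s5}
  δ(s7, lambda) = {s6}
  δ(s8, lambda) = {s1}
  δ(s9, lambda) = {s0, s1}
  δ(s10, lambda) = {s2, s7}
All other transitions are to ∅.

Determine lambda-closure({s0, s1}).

{s0, s1, s2, s5, s6, s9}

Start with {s0, s1}.
From s0 via lambda: add s2.
From s1 via lambda: add s9.
From s2 via lambda: add s6.
From s6 via lambda: add s5.
No new states can be added; the closed set is {s0, s1, s2, s5, s6, s9}.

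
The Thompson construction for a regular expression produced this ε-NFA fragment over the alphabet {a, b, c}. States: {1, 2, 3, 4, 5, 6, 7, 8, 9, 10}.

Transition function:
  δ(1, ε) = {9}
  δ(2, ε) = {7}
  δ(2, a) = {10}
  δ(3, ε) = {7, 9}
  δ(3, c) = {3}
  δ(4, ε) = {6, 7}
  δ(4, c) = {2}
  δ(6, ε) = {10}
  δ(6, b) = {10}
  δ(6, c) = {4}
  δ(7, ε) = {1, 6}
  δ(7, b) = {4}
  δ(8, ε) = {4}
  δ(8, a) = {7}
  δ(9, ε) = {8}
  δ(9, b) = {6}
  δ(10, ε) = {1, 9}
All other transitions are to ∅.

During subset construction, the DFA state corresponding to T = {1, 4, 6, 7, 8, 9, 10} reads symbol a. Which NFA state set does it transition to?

{1, 4, 6, 7, 8, 9, 10}

8 on a → {7}.
No a-transition from 1, 4, 6, 7, 9, 10.
Union after reading a: {7}.
Now take the ε-closure:
From 7 via ε: add 1, 6.
From 1 via ε: add 9.
From 6 via ε: add 10.
From 9 via ε: add 8.
From 8 via ε: add 4.
No new states can be added; the closed set is {1, 4, 6, 7, 8, 9, 10}.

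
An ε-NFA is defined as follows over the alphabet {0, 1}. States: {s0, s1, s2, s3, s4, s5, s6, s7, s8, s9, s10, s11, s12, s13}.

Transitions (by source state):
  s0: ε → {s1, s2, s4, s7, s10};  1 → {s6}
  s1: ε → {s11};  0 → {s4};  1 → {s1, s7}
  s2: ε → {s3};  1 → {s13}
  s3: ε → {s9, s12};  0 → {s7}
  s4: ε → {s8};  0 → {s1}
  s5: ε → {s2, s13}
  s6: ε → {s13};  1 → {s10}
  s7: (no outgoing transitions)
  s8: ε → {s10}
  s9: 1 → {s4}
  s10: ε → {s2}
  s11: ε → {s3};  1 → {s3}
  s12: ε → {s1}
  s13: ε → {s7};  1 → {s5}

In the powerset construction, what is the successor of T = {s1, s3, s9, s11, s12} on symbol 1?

{s1, s2, s3, s4, s7, s8, s9, s10, s11, s12}

s1 on 1 → {s1, s7}.
s9 on 1 → {s4}.
s11 on 1 → {s3}.
No 1-transition from s3, s12.
Union after reading 1: {s1, s3, s4, s7}.
Now take the ε-closure:
From s1 via ε: add s11.
From s3 via ε: add s9, s12.
From s4 via ε: add s8.
From s8 via ε: add s10.
From s10 via ε: add s2.
No new states can be added; the closed set is {s1, s2, s3, s4, s7, s8, s9, s10, s11, s12}.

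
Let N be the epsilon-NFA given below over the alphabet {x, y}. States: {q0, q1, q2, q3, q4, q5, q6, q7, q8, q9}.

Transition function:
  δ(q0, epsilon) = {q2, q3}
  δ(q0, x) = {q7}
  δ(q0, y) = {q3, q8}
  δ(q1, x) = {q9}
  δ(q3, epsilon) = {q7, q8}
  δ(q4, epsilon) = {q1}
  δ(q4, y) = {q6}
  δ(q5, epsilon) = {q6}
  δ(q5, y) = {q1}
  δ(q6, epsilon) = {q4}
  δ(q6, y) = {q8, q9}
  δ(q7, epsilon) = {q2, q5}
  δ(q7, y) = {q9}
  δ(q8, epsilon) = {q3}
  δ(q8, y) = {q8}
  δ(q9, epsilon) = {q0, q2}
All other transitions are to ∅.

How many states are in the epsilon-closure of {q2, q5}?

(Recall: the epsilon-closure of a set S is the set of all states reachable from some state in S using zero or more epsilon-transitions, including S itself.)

Start with {q2, q5}.
From q5 via epsilon: add q6.
From q6 via epsilon: add q4.
From q4 via epsilon: add q1.
epsilon-closure = {q1, q2, q4, q5, q6}, which has 5 states.

5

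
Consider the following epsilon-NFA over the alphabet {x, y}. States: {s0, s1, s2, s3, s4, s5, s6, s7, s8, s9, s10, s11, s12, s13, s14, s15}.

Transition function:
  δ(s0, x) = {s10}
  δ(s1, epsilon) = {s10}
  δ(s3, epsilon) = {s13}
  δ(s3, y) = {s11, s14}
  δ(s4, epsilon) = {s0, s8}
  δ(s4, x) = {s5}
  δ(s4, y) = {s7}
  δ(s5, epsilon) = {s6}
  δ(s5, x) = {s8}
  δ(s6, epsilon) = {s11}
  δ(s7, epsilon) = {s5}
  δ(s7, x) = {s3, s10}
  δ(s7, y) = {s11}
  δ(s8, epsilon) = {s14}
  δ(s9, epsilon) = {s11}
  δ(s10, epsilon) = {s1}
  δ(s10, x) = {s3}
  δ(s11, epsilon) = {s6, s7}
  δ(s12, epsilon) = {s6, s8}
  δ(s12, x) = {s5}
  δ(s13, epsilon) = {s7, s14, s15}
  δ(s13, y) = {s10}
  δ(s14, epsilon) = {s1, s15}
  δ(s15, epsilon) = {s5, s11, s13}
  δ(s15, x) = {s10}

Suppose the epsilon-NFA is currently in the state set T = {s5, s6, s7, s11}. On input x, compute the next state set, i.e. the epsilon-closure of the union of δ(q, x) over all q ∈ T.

s5 on x → {s8}.
s7 on x → {s3, s10}.
No x-transition from s6, s11.
Union after reading x: {s3, s8, s10}.
Now take the epsilon-closure:
From s3 via epsilon: add s13.
From s8 via epsilon: add s14.
From s10 via epsilon: add s1.
From s13 via epsilon: add s7, s15.
From s7 via epsilon: add s5.
From s15 via epsilon: add s11.
From s5 via epsilon: add s6.
No new states can be added; the closed set is {s1, s3, s5, s6, s7, s8, s10, s11, s13, s14, s15}.

{s1, s3, s5, s6, s7, s8, s10, s11, s13, s14, s15}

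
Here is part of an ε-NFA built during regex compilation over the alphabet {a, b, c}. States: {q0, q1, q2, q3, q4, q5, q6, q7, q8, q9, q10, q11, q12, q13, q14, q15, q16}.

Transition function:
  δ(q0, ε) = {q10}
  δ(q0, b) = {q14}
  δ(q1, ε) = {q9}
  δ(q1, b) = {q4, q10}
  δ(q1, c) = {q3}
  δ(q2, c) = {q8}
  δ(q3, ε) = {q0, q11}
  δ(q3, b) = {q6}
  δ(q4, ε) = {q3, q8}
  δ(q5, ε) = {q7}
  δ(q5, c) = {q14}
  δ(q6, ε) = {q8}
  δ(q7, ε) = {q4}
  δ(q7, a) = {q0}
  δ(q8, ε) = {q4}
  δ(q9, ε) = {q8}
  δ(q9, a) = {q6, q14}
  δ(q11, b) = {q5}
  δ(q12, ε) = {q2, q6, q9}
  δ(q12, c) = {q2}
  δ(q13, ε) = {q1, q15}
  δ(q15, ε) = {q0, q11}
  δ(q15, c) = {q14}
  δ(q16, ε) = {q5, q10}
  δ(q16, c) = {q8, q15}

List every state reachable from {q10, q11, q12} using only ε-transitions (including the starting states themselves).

Start with {q10, q11, q12}.
From q12 via ε: add q2, q6, q9.
From q6 via ε: add q8.
From q8 via ε: add q4.
From q4 via ε: add q3.
From q3 via ε: add q0.
No new states can be added; the closed set is {q0, q2, q3, q4, q6, q8, q9, q10, q11, q12}.

{q0, q2, q3, q4, q6, q8, q9, q10, q11, q12}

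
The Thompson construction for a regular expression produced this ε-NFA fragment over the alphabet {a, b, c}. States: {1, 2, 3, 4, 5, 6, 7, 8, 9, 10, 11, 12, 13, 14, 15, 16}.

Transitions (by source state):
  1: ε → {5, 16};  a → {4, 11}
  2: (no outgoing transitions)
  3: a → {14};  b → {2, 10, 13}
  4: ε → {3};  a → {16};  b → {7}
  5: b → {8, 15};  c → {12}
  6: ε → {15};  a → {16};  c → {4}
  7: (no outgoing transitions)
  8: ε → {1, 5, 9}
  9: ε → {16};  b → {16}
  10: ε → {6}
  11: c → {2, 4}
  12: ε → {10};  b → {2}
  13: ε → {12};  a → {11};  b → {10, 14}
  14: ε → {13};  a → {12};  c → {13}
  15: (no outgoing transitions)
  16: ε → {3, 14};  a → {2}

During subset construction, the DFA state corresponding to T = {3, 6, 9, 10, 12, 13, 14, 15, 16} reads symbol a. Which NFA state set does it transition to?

3 on a → {14}.
6 on a → {16}.
13 on a → {11}.
14 on a → {12}.
16 on a → {2}.
No a-transition from 9, 10, 12, 15.
Union after reading a: {2, 11, 12, 14, 16}.
Now take the ε-closure:
From 12 via ε: add 10.
From 14 via ε: add 13.
From 16 via ε: add 3.
From 10 via ε: add 6.
From 6 via ε: add 15.
No new states can be added; the closed set is {2, 3, 6, 10, 11, 12, 13, 14, 15, 16}.

{2, 3, 6, 10, 11, 12, 13, 14, 15, 16}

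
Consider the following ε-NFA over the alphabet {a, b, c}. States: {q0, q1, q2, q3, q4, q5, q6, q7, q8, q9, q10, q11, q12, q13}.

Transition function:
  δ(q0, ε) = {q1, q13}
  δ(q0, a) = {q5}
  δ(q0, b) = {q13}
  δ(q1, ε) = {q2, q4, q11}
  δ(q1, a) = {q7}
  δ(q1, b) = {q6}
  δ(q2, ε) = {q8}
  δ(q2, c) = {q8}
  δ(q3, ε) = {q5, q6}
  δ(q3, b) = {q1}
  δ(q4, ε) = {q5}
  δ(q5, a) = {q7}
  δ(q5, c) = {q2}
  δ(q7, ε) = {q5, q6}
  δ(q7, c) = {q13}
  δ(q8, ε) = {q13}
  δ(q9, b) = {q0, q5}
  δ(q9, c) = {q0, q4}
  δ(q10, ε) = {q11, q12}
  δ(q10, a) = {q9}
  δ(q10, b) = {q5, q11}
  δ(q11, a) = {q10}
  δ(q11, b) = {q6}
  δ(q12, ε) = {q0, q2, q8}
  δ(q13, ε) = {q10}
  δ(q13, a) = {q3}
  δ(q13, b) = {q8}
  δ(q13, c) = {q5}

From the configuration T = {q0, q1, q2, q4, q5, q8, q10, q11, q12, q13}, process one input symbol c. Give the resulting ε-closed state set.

q2 on c → {q8}.
q5 on c → {q2}.
q13 on c → {q5}.
No c-transition from q0, q1, q4, q8, q10, q11, q12.
Union after reading c: {q2, q5, q8}.
Now take the ε-closure:
From q8 via ε: add q13.
From q13 via ε: add q10.
From q10 via ε: add q11, q12.
From q12 via ε: add q0.
From q0 via ε: add q1.
From q1 via ε: add q4.
No new states can be added; the closed set is {q0, q1, q2, q4, q5, q8, q10, q11, q12, q13}.

{q0, q1, q2, q4, q5, q8, q10, q11, q12, q13}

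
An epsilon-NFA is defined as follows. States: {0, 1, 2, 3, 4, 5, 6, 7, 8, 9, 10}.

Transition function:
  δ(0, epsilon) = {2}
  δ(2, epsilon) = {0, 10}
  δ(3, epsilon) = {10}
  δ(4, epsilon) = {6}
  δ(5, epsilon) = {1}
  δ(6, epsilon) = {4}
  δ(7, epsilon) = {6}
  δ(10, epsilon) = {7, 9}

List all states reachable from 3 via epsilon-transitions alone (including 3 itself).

{3, 4, 6, 7, 9, 10}

Start with {3}.
From 3 via epsilon: add 10.
From 10 via epsilon: add 7, 9.
From 7 via epsilon: add 6.
From 6 via epsilon: add 4.
No new states can be added; the closed set is {3, 4, 6, 7, 9, 10}.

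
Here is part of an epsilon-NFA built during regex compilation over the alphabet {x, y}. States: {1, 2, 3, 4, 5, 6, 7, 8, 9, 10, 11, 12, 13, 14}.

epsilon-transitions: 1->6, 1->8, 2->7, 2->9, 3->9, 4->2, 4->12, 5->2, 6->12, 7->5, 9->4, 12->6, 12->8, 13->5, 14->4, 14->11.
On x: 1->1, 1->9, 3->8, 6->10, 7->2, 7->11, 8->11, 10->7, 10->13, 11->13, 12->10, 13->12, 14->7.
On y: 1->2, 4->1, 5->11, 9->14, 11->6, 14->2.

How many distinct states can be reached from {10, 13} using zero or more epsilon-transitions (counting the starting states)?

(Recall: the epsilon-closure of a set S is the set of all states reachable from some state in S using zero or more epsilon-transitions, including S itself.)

Start with {10, 13}.
From 13 via epsilon: add 5.
From 5 via epsilon: add 2.
From 2 via epsilon: add 7, 9.
From 9 via epsilon: add 4.
From 4 via epsilon: add 12.
From 12 via epsilon: add 6, 8.
epsilon-closure = {2, 4, 5, 6, 7, 8, 9, 10, 12, 13}, which has 10 states.

10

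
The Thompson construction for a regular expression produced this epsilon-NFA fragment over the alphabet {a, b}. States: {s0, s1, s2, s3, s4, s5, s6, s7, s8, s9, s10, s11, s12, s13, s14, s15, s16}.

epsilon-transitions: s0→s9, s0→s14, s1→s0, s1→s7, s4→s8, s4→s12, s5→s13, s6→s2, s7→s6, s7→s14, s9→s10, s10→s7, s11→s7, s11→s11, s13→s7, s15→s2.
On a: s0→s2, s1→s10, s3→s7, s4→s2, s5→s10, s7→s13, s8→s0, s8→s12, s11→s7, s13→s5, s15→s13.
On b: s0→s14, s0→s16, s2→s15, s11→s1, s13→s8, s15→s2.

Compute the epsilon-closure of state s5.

Start with {s5}.
From s5 via epsilon: add s13.
From s13 via epsilon: add s7.
From s7 via epsilon: add s6, s14.
From s6 via epsilon: add s2.
No new states can be added; the closed set is {s2, s5, s6, s7, s13, s14}.

{s2, s5, s6, s7, s13, s14}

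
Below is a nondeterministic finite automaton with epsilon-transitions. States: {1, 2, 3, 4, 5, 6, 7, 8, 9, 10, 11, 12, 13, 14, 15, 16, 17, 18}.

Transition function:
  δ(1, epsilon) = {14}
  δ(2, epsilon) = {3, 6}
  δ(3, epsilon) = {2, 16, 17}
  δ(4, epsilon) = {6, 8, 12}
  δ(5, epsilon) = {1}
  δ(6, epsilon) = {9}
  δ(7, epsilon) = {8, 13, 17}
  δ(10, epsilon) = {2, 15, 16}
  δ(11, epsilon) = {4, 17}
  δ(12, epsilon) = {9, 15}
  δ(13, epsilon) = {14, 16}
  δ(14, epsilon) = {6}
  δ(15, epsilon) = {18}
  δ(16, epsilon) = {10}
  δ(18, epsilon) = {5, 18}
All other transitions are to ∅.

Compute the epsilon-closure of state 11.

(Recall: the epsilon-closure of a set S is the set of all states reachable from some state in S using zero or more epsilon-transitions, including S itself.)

Start with {11}.
From 11 via epsilon: add 4, 17.
From 4 via epsilon: add 6, 8, 12.
From 6 via epsilon: add 9.
From 12 via epsilon: add 15.
From 15 via epsilon: add 18.
From 18 via epsilon: add 5.
From 5 via epsilon: add 1.
From 1 via epsilon: add 14.
No new states can be added; the closed set is {1, 4, 5, 6, 8, 9, 11, 12, 14, 15, 17, 18}.

{1, 4, 5, 6, 8, 9, 11, 12, 14, 15, 17, 18}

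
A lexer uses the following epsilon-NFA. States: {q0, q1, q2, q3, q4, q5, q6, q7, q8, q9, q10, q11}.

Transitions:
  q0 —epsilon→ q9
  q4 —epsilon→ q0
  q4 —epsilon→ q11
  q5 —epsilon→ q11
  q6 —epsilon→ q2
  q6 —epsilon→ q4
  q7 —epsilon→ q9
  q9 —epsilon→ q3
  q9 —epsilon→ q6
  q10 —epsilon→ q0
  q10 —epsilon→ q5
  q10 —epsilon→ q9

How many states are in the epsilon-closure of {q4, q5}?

Start with {q4, q5}.
From q4 via epsilon: add q0, q11.
From q0 via epsilon: add q9.
From q9 via epsilon: add q3, q6.
From q6 via epsilon: add q2.
epsilon-closure = {q0, q2, q3, q4, q5, q6, q9, q11}, which has 8 states.

8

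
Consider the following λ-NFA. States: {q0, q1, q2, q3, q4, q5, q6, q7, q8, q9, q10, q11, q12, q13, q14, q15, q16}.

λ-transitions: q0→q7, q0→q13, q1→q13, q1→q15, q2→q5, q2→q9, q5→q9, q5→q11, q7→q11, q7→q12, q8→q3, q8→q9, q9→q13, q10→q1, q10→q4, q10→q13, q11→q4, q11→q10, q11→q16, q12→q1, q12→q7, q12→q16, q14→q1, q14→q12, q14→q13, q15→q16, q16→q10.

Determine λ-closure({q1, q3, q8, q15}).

Start with {q1, q3, q8, q15}.
From q1 via λ: add q13.
From q8 via λ: add q9.
From q15 via λ: add q16.
From q16 via λ: add q10.
From q10 via λ: add q4.
No new states can be added; the closed set is {q1, q3, q4, q8, q9, q10, q13, q15, q16}.

{q1, q3, q4, q8, q9, q10, q13, q15, q16}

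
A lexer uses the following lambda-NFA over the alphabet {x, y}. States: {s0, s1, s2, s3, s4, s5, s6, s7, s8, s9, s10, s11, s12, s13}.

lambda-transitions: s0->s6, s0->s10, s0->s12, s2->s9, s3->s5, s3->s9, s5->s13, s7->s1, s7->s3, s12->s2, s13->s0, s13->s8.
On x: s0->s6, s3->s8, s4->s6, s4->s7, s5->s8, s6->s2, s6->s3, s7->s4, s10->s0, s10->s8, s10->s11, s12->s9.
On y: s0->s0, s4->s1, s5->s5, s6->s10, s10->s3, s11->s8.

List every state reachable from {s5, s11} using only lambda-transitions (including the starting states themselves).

{s0, s2, s5, s6, s8, s9, s10, s11, s12, s13}

Start with {s5, s11}.
From s5 via lambda: add s13.
From s13 via lambda: add s0, s8.
From s0 via lambda: add s6, s10, s12.
From s12 via lambda: add s2.
From s2 via lambda: add s9.
No new states can be added; the closed set is {s0, s2, s5, s6, s8, s9, s10, s11, s12, s13}.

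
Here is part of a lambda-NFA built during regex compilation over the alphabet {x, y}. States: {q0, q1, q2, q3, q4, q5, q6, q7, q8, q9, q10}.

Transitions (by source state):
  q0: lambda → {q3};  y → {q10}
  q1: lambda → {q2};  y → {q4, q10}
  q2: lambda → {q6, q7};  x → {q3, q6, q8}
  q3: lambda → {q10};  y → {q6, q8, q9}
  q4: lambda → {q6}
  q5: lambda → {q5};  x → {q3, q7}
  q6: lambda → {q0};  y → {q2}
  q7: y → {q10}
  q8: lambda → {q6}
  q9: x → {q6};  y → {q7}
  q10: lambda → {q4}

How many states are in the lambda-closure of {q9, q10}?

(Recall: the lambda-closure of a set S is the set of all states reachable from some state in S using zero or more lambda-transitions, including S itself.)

Start with {q9, q10}.
From q10 via lambda: add q4.
From q4 via lambda: add q6.
From q6 via lambda: add q0.
From q0 via lambda: add q3.
lambda-closure = {q0, q3, q4, q6, q9, q10}, which has 6 states.

6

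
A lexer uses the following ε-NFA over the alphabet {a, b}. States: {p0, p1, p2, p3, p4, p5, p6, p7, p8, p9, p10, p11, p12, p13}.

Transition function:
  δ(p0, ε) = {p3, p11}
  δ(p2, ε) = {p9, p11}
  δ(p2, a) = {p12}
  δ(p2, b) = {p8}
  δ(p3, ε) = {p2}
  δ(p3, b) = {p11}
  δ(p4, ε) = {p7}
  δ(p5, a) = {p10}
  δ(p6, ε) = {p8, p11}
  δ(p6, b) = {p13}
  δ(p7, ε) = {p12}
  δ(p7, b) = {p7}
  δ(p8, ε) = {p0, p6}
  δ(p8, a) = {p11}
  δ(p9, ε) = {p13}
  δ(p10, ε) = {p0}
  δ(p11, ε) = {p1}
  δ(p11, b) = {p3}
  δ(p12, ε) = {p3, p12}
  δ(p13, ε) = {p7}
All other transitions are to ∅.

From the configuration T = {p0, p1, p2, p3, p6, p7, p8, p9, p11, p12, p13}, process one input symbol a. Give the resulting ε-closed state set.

{p1, p2, p3, p7, p9, p11, p12, p13}

p2 on a → {p12}.
p8 on a → {p11}.
No a-transition from p0, p1, p3, p6, p7, p9, p11, p12, p13.
Union after reading a: {p11, p12}.
Now take the ε-closure:
From p11 via ε: add p1.
From p12 via ε: add p3.
From p3 via ε: add p2.
From p2 via ε: add p9.
From p9 via ε: add p13.
From p13 via ε: add p7.
No new states can be added; the closed set is {p1, p2, p3, p7, p9, p11, p12, p13}.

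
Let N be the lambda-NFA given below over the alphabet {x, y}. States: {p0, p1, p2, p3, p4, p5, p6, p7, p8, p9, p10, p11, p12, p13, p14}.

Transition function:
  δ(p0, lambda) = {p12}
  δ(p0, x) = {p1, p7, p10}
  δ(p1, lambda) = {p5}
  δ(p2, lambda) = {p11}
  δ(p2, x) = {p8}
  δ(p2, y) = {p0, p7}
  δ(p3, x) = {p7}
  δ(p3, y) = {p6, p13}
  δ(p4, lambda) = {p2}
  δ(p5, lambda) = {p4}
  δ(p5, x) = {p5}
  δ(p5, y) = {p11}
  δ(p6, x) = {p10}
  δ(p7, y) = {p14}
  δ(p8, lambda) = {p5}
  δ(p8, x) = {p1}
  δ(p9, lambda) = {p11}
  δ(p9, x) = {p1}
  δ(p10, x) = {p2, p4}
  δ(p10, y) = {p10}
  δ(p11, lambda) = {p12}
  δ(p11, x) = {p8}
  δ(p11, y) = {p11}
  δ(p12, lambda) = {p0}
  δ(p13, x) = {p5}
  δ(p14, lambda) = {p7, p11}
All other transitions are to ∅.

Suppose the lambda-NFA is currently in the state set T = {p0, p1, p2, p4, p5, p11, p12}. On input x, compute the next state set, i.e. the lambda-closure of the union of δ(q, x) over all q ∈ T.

{p0, p1, p2, p4, p5, p7, p8, p10, p11, p12}

p0 on x → {p1, p7, p10}.
p2 on x → {p8}.
p5 on x → {p5}.
p11 on x → {p8}.
No x-transition from p1, p4, p12.
Union after reading x: {p1, p5, p7, p8, p10}.
Now take the lambda-closure:
From p5 via lambda: add p4.
From p4 via lambda: add p2.
From p2 via lambda: add p11.
From p11 via lambda: add p12.
From p12 via lambda: add p0.
No new states can be added; the closed set is {p0, p1, p2, p4, p5, p7, p8, p10, p11, p12}.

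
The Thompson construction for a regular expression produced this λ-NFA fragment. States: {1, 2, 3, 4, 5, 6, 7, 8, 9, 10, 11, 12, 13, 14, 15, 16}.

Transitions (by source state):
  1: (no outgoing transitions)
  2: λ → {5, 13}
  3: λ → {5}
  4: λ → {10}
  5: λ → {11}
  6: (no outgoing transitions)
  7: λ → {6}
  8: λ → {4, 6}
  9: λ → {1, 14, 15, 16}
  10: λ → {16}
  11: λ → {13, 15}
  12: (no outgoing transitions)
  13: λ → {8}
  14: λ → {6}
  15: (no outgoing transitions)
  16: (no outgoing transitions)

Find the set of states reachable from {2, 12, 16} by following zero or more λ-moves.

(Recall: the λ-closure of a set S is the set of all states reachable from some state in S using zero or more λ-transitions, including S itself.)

Start with {2, 12, 16}.
From 2 via λ: add 5, 13.
From 5 via λ: add 11.
From 13 via λ: add 8.
From 8 via λ: add 4, 6.
From 11 via λ: add 15.
From 4 via λ: add 10.
No new states can be added; the closed set is {2, 4, 5, 6, 8, 10, 11, 12, 13, 15, 16}.

{2, 4, 5, 6, 8, 10, 11, 12, 13, 15, 16}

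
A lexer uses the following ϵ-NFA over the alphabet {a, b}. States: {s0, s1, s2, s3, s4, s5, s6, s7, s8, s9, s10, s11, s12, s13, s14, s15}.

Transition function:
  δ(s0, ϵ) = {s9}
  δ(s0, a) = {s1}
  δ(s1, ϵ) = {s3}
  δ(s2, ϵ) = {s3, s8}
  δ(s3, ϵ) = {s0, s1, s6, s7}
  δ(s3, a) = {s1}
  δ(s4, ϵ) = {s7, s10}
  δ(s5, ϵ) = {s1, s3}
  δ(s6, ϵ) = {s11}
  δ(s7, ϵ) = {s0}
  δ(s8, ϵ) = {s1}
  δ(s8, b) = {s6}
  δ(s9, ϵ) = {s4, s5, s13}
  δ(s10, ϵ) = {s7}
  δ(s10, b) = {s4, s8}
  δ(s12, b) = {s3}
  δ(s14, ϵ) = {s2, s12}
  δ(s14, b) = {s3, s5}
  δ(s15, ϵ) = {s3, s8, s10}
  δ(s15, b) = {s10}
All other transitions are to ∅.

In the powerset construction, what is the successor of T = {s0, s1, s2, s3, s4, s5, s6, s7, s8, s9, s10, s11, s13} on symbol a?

{s0, s1, s3, s4, s5, s6, s7, s9, s10, s11, s13}

s0 on a → {s1}.
s3 on a → {s1}.
No a-transition from s1, s2, s4, s5, s6, s7, s8, s9, s10, s11, s13.
Union after reading a: {s1}.
Now take the ϵ-closure:
From s1 via ϵ: add s3.
From s3 via ϵ: add s0, s6, s7.
From s0 via ϵ: add s9.
From s6 via ϵ: add s11.
From s9 via ϵ: add s4, s5, s13.
From s4 via ϵ: add s10.
No new states can be added; the closed set is {s0, s1, s3, s4, s5, s6, s7, s9, s10, s11, s13}.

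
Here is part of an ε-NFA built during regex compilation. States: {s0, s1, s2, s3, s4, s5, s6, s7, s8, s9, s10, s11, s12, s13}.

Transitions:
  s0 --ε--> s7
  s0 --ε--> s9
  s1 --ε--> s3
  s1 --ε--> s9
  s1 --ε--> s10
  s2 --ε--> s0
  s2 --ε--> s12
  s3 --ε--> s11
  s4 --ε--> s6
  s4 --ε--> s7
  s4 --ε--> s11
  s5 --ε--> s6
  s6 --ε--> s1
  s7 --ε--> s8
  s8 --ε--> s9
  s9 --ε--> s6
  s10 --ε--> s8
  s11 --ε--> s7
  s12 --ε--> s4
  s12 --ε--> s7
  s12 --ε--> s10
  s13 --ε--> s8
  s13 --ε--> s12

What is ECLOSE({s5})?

Start with {s5}.
From s5 via ε: add s6.
From s6 via ε: add s1.
From s1 via ε: add s3, s9, s10.
From s3 via ε: add s11.
From s10 via ε: add s8.
From s11 via ε: add s7.
No new states can be added; the closed set is {s1, s3, s5, s6, s7, s8, s9, s10, s11}.

{s1, s3, s5, s6, s7, s8, s9, s10, s11}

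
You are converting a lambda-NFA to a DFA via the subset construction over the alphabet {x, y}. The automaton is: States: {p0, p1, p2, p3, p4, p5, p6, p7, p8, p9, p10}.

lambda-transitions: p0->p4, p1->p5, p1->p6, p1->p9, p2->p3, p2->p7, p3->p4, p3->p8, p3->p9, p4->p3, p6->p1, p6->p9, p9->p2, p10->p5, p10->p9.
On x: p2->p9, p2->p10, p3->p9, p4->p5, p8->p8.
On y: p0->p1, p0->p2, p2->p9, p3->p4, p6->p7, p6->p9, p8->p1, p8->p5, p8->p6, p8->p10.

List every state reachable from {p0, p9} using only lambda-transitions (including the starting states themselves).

{p0, p2, p3, p4, p7, p8, p9}

Start with {p0, p9}.
From p0 via lambda: add p4.
From p9 via lambda: add p2.
From p2 via lambda: add p3, p7.
From p3 via lambda: add p8.
No new states can be added; the closed set is {p0, p2, p3, p4, p7, p8, p9}.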